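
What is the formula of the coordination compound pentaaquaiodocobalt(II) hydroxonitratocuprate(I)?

Cation [Co…]: ligand charges -1, Co(II) ⇒ ion charge 1+.
Anion [Cu…]: ligand charges -2, Cu(I) ⇒ ion charge 1−.
One 1+ cation balances one 1− anion.

[Co(H2O)5I][Cu(NO3)(OH)]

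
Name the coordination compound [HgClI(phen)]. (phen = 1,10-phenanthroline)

chloroiodo(1,10-phenanthroline)mercury(II)

There is no counter-ion, so the complex is neutral overall.
Ligand charges: 1×chloro (-1 each), 1×iodo (-1 each), 1×1,10-phenanthroline (neutral); total -2. So Hg + (-2) = 0, giving Hg = +2.
Ligands are named alphabetically: chloro before iodo before phenanthroline.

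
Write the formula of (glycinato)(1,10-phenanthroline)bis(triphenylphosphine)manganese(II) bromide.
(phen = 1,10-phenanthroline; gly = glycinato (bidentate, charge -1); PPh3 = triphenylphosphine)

Ligands: 1 1,10-phenanthroline (phen, neutral), 1 glycinato (gly, -1), 2 triphenylphosphine (PPh3, neutral). Ligand charge sum = -1.
Charge balance with bromide (-1) requires 1 complex ion per 1 bromide.

[Mn(gly)(phen)(PPh3)2]Br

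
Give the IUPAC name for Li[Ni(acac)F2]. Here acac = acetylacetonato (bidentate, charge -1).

lithium (acetylacetonato)difluoronickelate(II)

The 1 lithium counter-ion carries a total charge of +1, so each complex ion is 1−.
Ligand charges: 2×fluoro (-1 each), 1×acetylacetonato (-1 each); total -3. So Ni + (-3) = 1−, giving Ni = +2.
Ligands are named alphabetically: acetylacetonato before fluoro.
The complex ion is anionic, so nickel takes the -ate form nickelate(II).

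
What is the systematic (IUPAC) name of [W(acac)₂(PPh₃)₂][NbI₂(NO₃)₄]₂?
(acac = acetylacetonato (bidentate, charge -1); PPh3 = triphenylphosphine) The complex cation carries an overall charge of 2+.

Both ions are complex: the cation is named first with the plain metal name, the anion second with the -ate form; each ion's ligands are alphabetised independently.
The complex cation is given as 2+; its ligand charges sum to -2, so W = +4.
With 2 anions per cation, each anion must be 2/2 = 1−.
Anion: ligand charges sum to -6; for the ion to be 1−, Nb = +5.

bis(acetylacetonato)bis(triphenylphosphine)tungsten(IV) diiodotetranitratoniobate(V)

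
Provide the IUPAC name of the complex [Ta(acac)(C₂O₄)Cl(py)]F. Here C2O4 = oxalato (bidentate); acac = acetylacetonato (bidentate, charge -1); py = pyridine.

The 1 fluoride counter-ion carries a total charge of -1, so each complex ion is 1+.
Ligand charges: 1×oxalato (-2 each), 1×acetylacetonato (-1 each), 1×chloro (-1 each), 1×pyridine (neutral); total -4. So Ta + (-4) = 1+, giving Ta = +5.
Ligands are named alphabetically: acetylacetonato before chloro before oxalato before pyridine.

(acetylacetonato)chlorooxalato(pyridine)tantalum(V) fluoride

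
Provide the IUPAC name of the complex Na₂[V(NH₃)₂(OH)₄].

The 2 sodium counter-ions carry a total charge of +2, so each complex ion is 2−.
Ligand charges: 4×hydroxo (-1 each), 2×ammine (neutral); total -4. So V + (-4) = 2−, giving V = +2.
Ligands are named alphabetically: ammine before hydroxo.
The complex ion is anionic, so vanadium takes the -ate form vanadate(II).

sodium diamminetetrahydroxovanadate(II)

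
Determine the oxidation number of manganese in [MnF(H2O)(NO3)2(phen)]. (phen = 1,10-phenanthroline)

+3

No counter-ion: the bracketed complex is neutral.
Ligand charges: 1×phen neutral; 1×F = -1; 2×NO3 = -2; 1×H2O neutral; sum -3.
Mn + (-3) = 0 ⇒ Mn is +3.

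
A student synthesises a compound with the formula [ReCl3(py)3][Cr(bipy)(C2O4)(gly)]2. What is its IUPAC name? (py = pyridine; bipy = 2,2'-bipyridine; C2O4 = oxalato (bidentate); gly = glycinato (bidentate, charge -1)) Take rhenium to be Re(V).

Both ions are complex: the cation is named first with the plain metal name, the anion second with the -ate form; each ion's ligands are alphabetised independently.
Re is given as +5; the cation's ligand charges sum to -3, so the complex cation is 2+.
With 2 anions per cation, each anion must be 2/2 = 1−.
Anion: ligand charges sum to -3; for the ion to be 1−, Cr = +2.

trichlorotris(pyridine)rhenium(V) (2,2'-bipyridine)(glycinato)oxalatochromate(II)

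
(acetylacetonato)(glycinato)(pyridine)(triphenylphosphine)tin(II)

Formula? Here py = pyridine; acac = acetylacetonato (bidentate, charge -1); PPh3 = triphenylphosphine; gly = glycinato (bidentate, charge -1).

Ligands: 1 pyridine (py, neutral), 1 acetylacetonato (acac, -1), 1 triphenylphosphine (PPh3, neutral), 1 glycinato (gly, -1). Ligand charge sum = -2.
With Sn in oxidation state +2, the complex ion is [Sn...].

[Sn(acac)(gly)(PPh3)(py)]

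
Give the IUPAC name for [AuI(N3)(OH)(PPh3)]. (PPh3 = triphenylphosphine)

There is no counter-ion, so the complex is neutral overall.
Ligand charges: 1×triphenylphosphine (neutral), 1×azido (-1 each), 1×iodo (-1 each), 1×hydroxo (-1 each); total -3. So Au + (-3) = 0, giving Au = +3.
Ligands are named alphabetically: azido before hydroxo before iodo before triphenylphosphine.

azidohydroxoiodo(triphenylphosphine)gold(III)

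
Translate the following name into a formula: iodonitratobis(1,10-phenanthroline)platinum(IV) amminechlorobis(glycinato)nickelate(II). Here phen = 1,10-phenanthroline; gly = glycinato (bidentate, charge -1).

[PtI(NO3)(phen)2][NiCl(gly)2(NH3)]2

Cation [Pt…]: ligand charges -2, Pt(IV) ⇒ ion charge 2+.
Anion [Ni…]: ligand charges -3, Ni(II) ⇒ ion charge 1−.
One 2+ cation requires 2 of the 1− anion.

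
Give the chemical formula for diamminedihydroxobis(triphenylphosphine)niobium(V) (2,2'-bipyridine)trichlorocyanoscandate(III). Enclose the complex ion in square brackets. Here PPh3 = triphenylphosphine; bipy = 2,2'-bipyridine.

[Nb(NH3)2(OH)2(PPh3)2][Sc(bipy)Cl3(CN)]3

Cation [Nb…]: ligand charges -2, Nb(V) ⇒ ion charge 3+.
Anion [Sc…]: ligand charges -4, Sc(III) ⇒ ion charge 1−.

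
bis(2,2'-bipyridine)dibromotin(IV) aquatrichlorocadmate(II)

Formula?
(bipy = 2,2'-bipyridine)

[Sn(bipy)2Br2][CdCl3(H2O)]2

Cation [Sn…]: ligand charges -2, Sn(IV) ⇒ ion charge 2+.
Anion [Cd…]: ligand charges -3, Cd(II) ⇒ ion charge 1−.
One 2+ cation requires 2 of the 1− anion.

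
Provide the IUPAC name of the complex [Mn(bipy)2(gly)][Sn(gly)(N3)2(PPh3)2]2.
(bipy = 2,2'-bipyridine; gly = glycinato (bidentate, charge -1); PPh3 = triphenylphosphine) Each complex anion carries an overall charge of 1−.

bis(2,2'-bipyridine)(glycinato)manganese(III) diazido(glycinato)bis(triphenylphosphine)stannate(II)

Both ions are complex: the cation is named first with the plain metal name, the anion second with the -ate form; each ion's ligands are alphabetised independently.
The complex anion is given as 1−; its ligand charges sum to -3, so Sn = +2.
With 2 anions per cation, the cation must be 2×1 = 2+.
Cation: ligand charges sum to -1; for the ion to be 2+, Mn = +3.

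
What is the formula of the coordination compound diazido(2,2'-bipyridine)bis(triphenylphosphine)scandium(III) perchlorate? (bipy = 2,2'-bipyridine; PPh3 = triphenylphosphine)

[Sc(bipy)(N3)2(PPh3)2]ClO4

Ligands: 2 azido (N3, -1), 1 2,2'-bipyridine (bipy, neutral), 2 triphenylphosphine (PPh3, neutral). Ligand charge sum = -2.
With Sc in oxidation state +3, the complex ion is [Sc...]^1+.
Charge balance with perchlorate (-1) requires 1 complex ion per 1 perchlorate.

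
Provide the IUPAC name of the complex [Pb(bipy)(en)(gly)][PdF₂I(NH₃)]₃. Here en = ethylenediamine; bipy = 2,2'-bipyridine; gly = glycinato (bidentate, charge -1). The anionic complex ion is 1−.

(2,2'-bipyridine)(ethylenediamine)(glycinato)lead(IV) amminedifluoroiodopalladate(II)

Both ions are complex: the cation is named first with the plain metal name, the anion second with the -ate form; each ion's ligands are alphabetised independently.
The complex anion is given as 1−; its ligand charges sum to -3, so Pd = +2.
With 3 anions per cation, the cation must be 3×1 = 3+.
Cation: ligand charges sum to -1; for the ion to be 3+, Pb = +4.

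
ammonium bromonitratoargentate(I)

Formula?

NH4[AgBr(NO3)]

Ligands: 1 nitrato (NO3, -1), 1 bromo (Br, -1). Ligand charge sum = -2.
With Ag in oxidation state +1, the complex ion is [Ag...]^1−.
Charge balance with ammonium (+1) requires 1 complex ion per 1 ammonium.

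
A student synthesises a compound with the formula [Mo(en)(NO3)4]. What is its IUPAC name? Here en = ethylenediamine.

There is no counter-ion, so the complex is neutral overall.
Ligand charges: 4×nitrato (-1 each), 1×ethylenediamine (neutral); total -4. So Mo + (-4) = 0, giving Mo = +4.
Ligands are named alphabetically: ethylenediamine before nitrato.

(ethylenediamine)tetranitratomolybdenum(IV)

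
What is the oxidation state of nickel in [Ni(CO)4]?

No counter-ion: the bracketed complex is neutral.
Ligand charges: 4×CO neutral; sum 0.
Ni + (0) = 0 ⇒ Ni is 0.

0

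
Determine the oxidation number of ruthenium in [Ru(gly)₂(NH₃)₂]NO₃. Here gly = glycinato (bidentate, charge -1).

1 nitrate outside the brackets (-1 each) → the complex ion is 1+.
Ligand charges: 2×gly = -2; 2×NH3 neutral; sum -2.
Ru + (-2) = 1+ ⇒ Ru is +3.

+3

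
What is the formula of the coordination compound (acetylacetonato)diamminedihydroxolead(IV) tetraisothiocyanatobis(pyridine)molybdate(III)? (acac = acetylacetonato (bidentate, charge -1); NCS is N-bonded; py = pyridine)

[Pb(acac)(NH3)2(OH)2][Mo(NCS)4(py)2]

Cation [Pb…]: ligand charges -3, Pb(IV) ⇒ ion charge 1+.
Anion [Mo…]: ligand charges -4, Mo(III) ⇒ ion charge 1−.
One 1+ cation balances one 1− anion.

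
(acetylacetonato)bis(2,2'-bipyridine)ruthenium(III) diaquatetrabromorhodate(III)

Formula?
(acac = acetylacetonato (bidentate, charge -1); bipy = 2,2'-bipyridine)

Cation [Ru…]: ligand charges -1, Ru(III) ⇒ ion charge 2+.
Anion [Rh…]: ligand charges -4, Rh(III) ⇒ ion charge 1−.
One 2+ cation requires 2 of the 1− anion.

[Ru(acac)(bipy)2][RhBr4(H2O)2]2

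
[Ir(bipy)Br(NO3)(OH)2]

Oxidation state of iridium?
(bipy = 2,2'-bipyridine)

+4

No counter-ion: the bracketed complex is neutral.
Ligand charges: 1×NO3 = -1; 2×OH = -2; 1×Br = -1; 1×bipy neutral; sum -4.
Ir + (-4) = 0 ⇒ Ir is +4.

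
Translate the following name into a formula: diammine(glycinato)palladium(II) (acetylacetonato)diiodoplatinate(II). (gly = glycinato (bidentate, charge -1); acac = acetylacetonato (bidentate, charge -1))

Cation [Pd…]: ligand charges -1, Pd(II) ⇒ ion charge 1+.
Anion [Pt…]: ligand charges -3, Pt(II) ⇒ ion charge 1−.

[Pd(gly)(NH3)2][Pt(acac)I2]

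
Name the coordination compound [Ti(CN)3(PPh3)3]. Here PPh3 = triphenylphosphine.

There is no counter-ion, so the complex is neutral overall.
Ligand charges: 3×cyano (-1 each), 3×triphenylphosphine (neutral); total -3. So Ti + (-3) = 0, giving Ti = +3.
Ligands are named alphabetically: cyano before triphenylphosphine.

tricyanotris(triphenylphosphine)titanium(III)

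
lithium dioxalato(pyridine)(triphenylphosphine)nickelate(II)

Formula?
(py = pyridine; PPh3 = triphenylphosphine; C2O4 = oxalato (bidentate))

Ligands: 1 pyridine (py, neutral), 1 triphenylphosphine (PPh3, neutral), 2 oxalato (C2O4, -2). Ligand charge sum = -4.
Charge balance with lithium (+1) requires 1 complex ion per 2 lithium.

Li2[Ni(C2O4)2(PPh3)(py)]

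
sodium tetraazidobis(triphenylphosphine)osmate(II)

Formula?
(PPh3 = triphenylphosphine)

Na2[Os(N3)4(PPh3)2]

Ligands: 2 triphenylphosphine (PPh3, neutral), 4 azido (N3, -1). Ligand charge sum = -4.
With Os in oxidation state +2, the complex ion is [Os...]^2−.
Charge balance with sodium (+1) requires 1 complex ion per 2 sodium.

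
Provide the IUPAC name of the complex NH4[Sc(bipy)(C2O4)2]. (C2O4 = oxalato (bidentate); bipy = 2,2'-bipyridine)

ammonium (2,2'-bipyridine)dioxalatoscandate(III)

The 1 ammonium counter-ion carries a total charge of +1, so each complex ion is 1−.
Ligand charges: 2×oxalato (-2 each), 1×2,2'-bipyridine (neutral); total -4. So Sc + (-4) = 1−, giving Sc = +3.
Ligands are named alphabetically: bipyridine before oxalato.
The complex ion is anionic, so scandium takes the -ate form scandate(III).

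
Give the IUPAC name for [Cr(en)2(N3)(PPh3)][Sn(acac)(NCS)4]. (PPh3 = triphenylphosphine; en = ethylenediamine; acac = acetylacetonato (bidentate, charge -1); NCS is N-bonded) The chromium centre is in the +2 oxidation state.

azidobis(ethylenediamine)(triphenylphosphine)chromium(II) (acetylacetonato)tetraisothiocyanatostannate(IV)

Both ions are complex: the cation is named first with the plain metal name, the anion second with the -ate form; each ion's ligands are alphabetised independently.
Cr is given as +2; the cation's ligand charges sum to -1, so the complex cation is 1+.
A 1:1 salt means the anion carries the equal and opposite charge, 1−.
Anion: ligand charges sum to -5; for the ion to be 1−, Sn = +4.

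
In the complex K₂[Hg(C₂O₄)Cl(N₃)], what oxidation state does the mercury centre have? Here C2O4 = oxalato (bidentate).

+2

2 potassium outside the brackets (+1 each) → the complex ion is 2−.
Ligand charges: 1×N3 = -1; 1×Cl = -1; 1×C2O4 = -2; sum -4.
Hg + (-4) = 2− ⇒ Hg is +2.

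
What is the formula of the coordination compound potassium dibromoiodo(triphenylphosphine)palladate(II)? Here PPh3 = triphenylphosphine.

Ligands: 2 bromo (Br, -1), 1 iodo (I, -1), 1 triphenylphosphine (PPh3, neutral). Ligand charge sum = -3.
With Pd in oxidation state +2, the complex ion is [Pd...]^1−.
Charge balance with potassium (+1) requires 1 complex ion per 1 potassium.

K[PdBr2I(PPh3)]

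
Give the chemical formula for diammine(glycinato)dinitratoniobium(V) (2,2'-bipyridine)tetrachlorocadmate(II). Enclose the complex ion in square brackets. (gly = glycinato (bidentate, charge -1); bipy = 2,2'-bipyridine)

Cation [Nb…]: ligand charges -3, Nb(V) ⇒ ion charge 2+.
Anion [Cd…]: ligand charges -4, Cd(II) ⇒ ion charge 2−.

[Nb(gly)(NH3)2(NO3)2][Cd(bipy)Cl4]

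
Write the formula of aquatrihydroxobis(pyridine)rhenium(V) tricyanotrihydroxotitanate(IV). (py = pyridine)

Cation [Re…]: ligand charges -3, Re(V) ⇒ ion charge 2+.
Anion [Ti…]: ligand charges -6, Ti(IV) ⇒ ion charge 2−.
One 2+ cation balances one 2− anion.

[Re(H2O)(OH)3(py)2][Ti(CN)3(OH)3]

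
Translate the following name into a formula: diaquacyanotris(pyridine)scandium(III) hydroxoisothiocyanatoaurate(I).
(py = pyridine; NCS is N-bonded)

Cation [Sc…]: ligand charges -1, Sc(III) ⇒ ion charge 2+.
Anion [Au…]: ligand charges -2, Au(I) ⇒ ion charge 1−.

[Sc(CN)(H2O)2(py)3][Au(NCS)(OH)]2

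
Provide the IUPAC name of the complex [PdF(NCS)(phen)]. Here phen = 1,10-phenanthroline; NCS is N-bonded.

fluoroisothiocyanato(1,10-phenanthroline)palladium(II)

There is no counter-ion, so the complex is neutral overall.
Ligand charges: 1×1,10-phenanthroline (neutral), 1×fluoro (-1 each), 1×isothiocyanato (-1 each); total -2. So Pd + (-2) = 0, giving Pd = +2.
Ligands are named alphabetically: fluoro before isothiocyanato before phenanthroline.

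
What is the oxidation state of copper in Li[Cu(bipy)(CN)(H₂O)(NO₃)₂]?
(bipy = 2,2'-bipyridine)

1 lithium outside the brackets (+1 each) → the complex ion is 1−.
Ligand charges: 1×H2O neutral; 2×NO3 = -2; 1×bipy neutral; 1×CN = -1; sum -3.
Cu + (-3) = 1− ⇒ Cu is +2.

+2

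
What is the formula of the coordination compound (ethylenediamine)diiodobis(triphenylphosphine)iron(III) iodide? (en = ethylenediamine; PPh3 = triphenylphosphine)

Ligands: 2 iodo (I, -1), 1 ethylenediamine (en, neutral), 2 triphenylphosphine (PPh3, neutral). Ligand charge sum = -2.
Charge balance with iodide (-1) requires 1 complex ion per 1 iodide.

[Fe(en)I2(PPh3)2]I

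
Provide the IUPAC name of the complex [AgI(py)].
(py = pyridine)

There is no counter-ion, so the complex is neutral overall.
Ligand charges: 1×pyridine (neutral), 1×iodo (-1 each); total -1. So Ag + (-1) = 0, giving Ag = +1.
Ligands are named alphabetically: iodo before pyridine.

iodo(pyridine)silver(I)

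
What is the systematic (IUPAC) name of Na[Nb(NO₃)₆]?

sodium hexanitratoniobate(V)

The 1 sodium counter-ion carries a total charge of +1, so each complex ion is 1−.
Ligand charges: 6×nitrato (-1 each); total -6. So Nb + (-6) = 1−, giving Nb = +5.
The complex ion is anionic, so niobium takes the -ate form niobate(V).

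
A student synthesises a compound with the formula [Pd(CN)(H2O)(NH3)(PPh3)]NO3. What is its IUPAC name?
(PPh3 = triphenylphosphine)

ammineaquacyano(triphenylphosphine)palladium(II) nitrate

The 1 nitrate counter-ion carries a total charge of -1, so each complex ion is 1+.
Ligand charges: 1×ammine (neutral), 1×aqua (neutral), 1×triphenylphosphine (neutral), 1×cyano (-1 each); total -1. So Pd + (-1) = 1+, giving Pd = +2.
Ligands are named alphabetically: ammine before aqua before cyano before triphenylphosphine.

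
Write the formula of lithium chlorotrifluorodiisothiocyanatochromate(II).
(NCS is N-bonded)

Li4[CrClF3(NCS)2]

Ligands: 3 fluoro (F, -1), 2 isothiocyanato (NCS, -1), 1 chloro (Cl, -1). Ligand charge sum = -6.
With Cr in oxidation state +2, the complex ion is [Cr...]^4−.
Charge balance with lithium (+1) requires 1 complex ion per 4 lithium.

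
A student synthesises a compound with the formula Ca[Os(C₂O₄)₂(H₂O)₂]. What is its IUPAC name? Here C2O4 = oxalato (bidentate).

calcium diaquadioxalatoosmate(II)

The 1 calcium counter-ion carries a total charge of +2, so each complex ion is 2−.
Ligand charges: 2×oxalato (-2 each), 2×aqua (neutral); total -4. So Os + (-4) = 2−, giving Os = +2.
Ligands are named alphabetically: aqua before oxalato.
The complex ion is anionic, so osmium takes the -ate form osmate(II).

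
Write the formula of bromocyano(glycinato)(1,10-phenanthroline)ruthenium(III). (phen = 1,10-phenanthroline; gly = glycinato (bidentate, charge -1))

[RuBr(CN)(gly)(phen)]

Ligands: 1 bromo (Br, -1), 1 1,10-phenanthroline (phen, neutral), 1 cyano (CN, -1), 1 glycinato (gly, -1). Ligand charge sum = -3.
With Ru in oxidation state +3, the complex ion is [Ru...].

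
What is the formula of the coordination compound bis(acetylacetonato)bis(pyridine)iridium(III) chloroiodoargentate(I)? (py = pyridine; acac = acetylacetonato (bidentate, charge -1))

Cation [Ir…]: ligand charges -2, Ir(III) ⇒ ion charge 1+.
Anion [Ag…]: ligand charges -2, Ag(I) ⇒ ion charge 1−.
One 1+ cation balances one 1− anion.

[Ir(acac)2(py)2][AgClI]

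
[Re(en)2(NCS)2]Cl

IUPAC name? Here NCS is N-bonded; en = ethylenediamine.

The 1 chloride counter-ion carries a total charge of -1, so each complex ion is 1+.
Ligand charges: 2×isothiocyanato (-1 each), 2×ethylenediamine (neutral); total -2. So Re + (-2) = 1+, giving Re = +3.
Ligands are named alphabetically: ethylenediamine before isothiocyanato.

bis(ethylenediamine)diisothiocyanatorhenium(III) chloride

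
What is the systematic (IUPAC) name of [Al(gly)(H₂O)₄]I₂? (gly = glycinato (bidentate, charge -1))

The 2 iodide counter-ions carry a total charge of -2, so each complex ion is 2+.
Ligand charges: 4×aqua (neutral), 1×glycinato (-1 each); total -1. So Al + (-1) = 2+, giving Al = +3.
Ligands are named alphabetically: aqua before glycinato.

tetraaqua(glycinato)aluminium(III) iodide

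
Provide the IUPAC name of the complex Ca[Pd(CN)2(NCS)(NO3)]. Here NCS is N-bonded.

calcium dicyanoisothiocyanatonitratopalladate(II)

The 1 calcium counter-ion carries a total charge of +2, so each complex ion is 2−.
Ligand charges: 2×cyano (-1 each), 1×isothiocyanato (-1 each), 1×nitrato (-1 each); total -4. So Pd + (-4) = 2−, giving Pd = +2.
The complex ion is anionic, so palladium takes the -ate form palladate(II).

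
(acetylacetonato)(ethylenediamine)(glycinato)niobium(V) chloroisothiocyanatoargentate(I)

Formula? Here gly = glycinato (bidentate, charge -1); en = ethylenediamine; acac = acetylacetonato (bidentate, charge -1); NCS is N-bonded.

Cation [Nb…]: ligand charges -2, Nb(V) ⇒ ion charge 3+.
Anion [Ag…]: ligand charges -2, Ag(I) ⇒ ion charge 1−.
One 3+ cation requires 3 of the 1− anion.

[Nb(acac)(en)(gly)][AgCl(NCS)]3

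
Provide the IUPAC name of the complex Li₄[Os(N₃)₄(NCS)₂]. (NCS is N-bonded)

The 4 lithium counter-ions carry a total charge of +4, so each complex ion is 4−.
Ligand charges: 4×azido (-1 each), 2×isothiocyanato (-1 each); total -6. So Os + (-6) = 4−, giving Os = +2.
The complex ion is anionic, so osmium takes the -ate form osmate(II).

lithium tetraazidodiisothiocyanatoosmate(II)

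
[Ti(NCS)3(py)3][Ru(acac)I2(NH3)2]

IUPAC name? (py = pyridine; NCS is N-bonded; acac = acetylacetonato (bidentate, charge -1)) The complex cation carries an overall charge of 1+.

triisothiocyanatotris(pyridine)titanium(IV) (acetylacetonato)diamminediiodoruthenate(II)

The complex cation is given as 1+; its ligand charges sum to -3, so Ti = +4.
A 1:1 salt means the anion carries the equal and opposite charge, 1−.
Anion: ligand charges sum to -3; for the ion to be 1−, Ru = +2.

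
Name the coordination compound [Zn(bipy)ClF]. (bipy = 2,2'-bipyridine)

There is no counter-ion, so the complex is neutral overall.
Ligand charges: 1×fluoro (-1 each), 1×2,2'-bipyridine (neutral), 1×chloro (-1 each); total -2. So Zn + (-2) = 0, giving Zn = +2.
Ligands are named alphabetically: bipyridine before chloro before fluoro.

(2,2'-bipyridine)chlorofluorozinc(II)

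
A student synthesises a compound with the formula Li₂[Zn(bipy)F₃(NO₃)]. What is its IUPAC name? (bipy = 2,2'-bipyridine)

The 2 lithium counter-ions carry a total charge of +2, so each complex ion is 2−.
Ligand charges: 3×fluoro (-1 each), 1×2,2'-bipyridine (neutral), 1×nitrato (-1 each); total -4. So Zn + (-4) = 2−, giving Zn = +2.
Ligands are named alphabetically: bipyridine before fluoro before nitrato.
The complex ion is anionic, so zinc takes the -ate form zincate(II).

lithium (2,2'-bipyridine)trifluoronitratozincate(II)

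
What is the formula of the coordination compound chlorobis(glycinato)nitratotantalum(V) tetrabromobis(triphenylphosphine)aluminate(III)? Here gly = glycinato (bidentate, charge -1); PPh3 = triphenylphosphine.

Cation [Ta…]: ligand charges -4, Ta(V) ⇒ ion charge 1+.
Anion [Al…]: ligand charges -4, Al(III) ⇒ ion charge 1−.
One 1+ cation balances one 1− anion.

[TaCl(gly)2(NO3)][AlBr4(PPh3)2]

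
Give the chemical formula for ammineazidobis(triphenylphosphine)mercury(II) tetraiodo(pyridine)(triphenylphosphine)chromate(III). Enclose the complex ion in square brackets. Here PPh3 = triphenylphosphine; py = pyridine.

Cation [Hg…]: ligand charges -1, Hg(II) ⇒ ion charge 1+.
Anion [Cr…]: ligand charges -4, Cr(III) ⇒ ion charge 1−.
One 1+ cation balances one 1− anion.

[Hg(N3)(NH3)(PPh3)2][CrI4(PPh3)(py)]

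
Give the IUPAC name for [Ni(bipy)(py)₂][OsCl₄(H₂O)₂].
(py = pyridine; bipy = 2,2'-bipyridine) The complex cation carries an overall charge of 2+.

(2,2'-bipyridine)bis(pyridine)nickel(II) diaquatetrachloroosmate(II)

Both ions are complex: the cation is named first with the plain metal name, the anion second with the -ate form; each ion's ligands are alphabetised independently.
The complex cation is given as 2+; its ligand charges sum to 0, so Ni = +2.
A 1:1 salt means the anion carries the equal and opposite charge, 2−.
Anion: ligand charges sum to -4; for the ion to be 2−, Os = +2.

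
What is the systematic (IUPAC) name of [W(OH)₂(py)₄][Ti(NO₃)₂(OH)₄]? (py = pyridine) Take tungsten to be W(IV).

Both ions are complex: the cation is named first with the plain metal name, the anion second with the -ate form; each ion's ligands are alphabetised independently.
W is given as +4; the cation's ligand charges sum to -2, so the complex cation is 2+.
A 1:1 salt means the anion carries the equal and opposite charge, 2−.
Anion: ligand charges sum to -6; for the ion to be 2−, Ti = +4.

dihydroxotetrakis(pyridine)tungsten(IV) tetrahydroxodinitratotitanate(IV)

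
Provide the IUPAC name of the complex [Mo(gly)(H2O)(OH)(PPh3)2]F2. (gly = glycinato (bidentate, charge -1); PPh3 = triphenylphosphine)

aqua(glycinato)hydroxobis(triphenylphosphine)molybdenum(IV) fluoride

The 2 fluoride counter-ions carry a total charge of -2, so each complex ion is 2+.
Ligand charges: 1×glycinato (-1 each), 1×hydroxo (-1 each), 1×aqua (neutral), 2×triphenylphosphine (neutral); total -2. So Mo + (-2) = 2+, giving Mo = +4.
Ligands are named alphabetically: aqua before glycinato before hydroxo before triphenylphosphine.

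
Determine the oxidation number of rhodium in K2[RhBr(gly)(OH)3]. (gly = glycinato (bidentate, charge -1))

2 potassium outside the brackets (+1 each) → the complex ion is 2−.
Ligand charges: 1×Br = -1; 3×OH = -3; 1×gly = -1; sum -5.
Rh + (-5) = 2− ⇒ Rh is +3.

+3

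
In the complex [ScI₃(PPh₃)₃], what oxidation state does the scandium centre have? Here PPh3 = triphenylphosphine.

+3

No counter-ion: the bracketed complex is neutral.
Ligand charges: 3×I = -3; 3×PPh3 neutral; sum -3.
Sc + (-3) = 0 ⇒ Sc is +3.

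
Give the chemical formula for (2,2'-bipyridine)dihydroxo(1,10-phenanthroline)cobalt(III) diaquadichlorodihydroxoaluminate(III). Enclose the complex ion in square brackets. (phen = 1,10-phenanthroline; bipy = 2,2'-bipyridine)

Cation [Co…]: ligand charges -2, Co(III) ⇒ ion charge 1+.
Anion [Al…]: ligand charges -4, Al(III) ⇒ ion charge 1−.
One 1+ cation balances one 1− anion.

[Co(bipy)(OH)2(phen)][AlCl2(H2O)2(OH)2]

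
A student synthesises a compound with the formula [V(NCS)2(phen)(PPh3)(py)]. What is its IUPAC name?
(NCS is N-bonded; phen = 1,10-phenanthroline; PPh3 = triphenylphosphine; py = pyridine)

There is no counter-ion, so the complex is neutral overall.
Ligand charges: 2×isothiocyanato (-1 each), 1×1,10-phenanthroline (neutral), 1×triphenylphosphine (neutral), 1×pyridine (neutral); total -2. So V + (-2) = 0, giving V = +2.
Ligands are named alphabetically: isothiocyanato before phenanthroline before pyridine before triphenylphosphine.

diisothiocyanato(1,10-phenanthroline)(pyridine)(triphenylphosphine)vanadium(II)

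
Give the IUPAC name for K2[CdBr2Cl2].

The 2 potassium counter-ions carry a total charge of +2, so each complex ion is 2−.
Ligand charges: 2×bromo (-1 each), 2×chloro (-1 each); total -4. So Cd + (-4) = 2−, giving Cd = +2.
The complex ion is anionic, so cadmium takes the -ate form cadmate(II).

potassium dibromodichlorocadmate(II)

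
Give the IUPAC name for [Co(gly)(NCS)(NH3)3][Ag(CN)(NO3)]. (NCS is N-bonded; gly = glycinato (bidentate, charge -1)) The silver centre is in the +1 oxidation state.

Both ions are complex: the cation is named first with the plain metal name, the anion second with the -ate form; each ion's ligands are alphabetised independently.
Ag is given as +1; the anion's ligand charges sum to -2, so the complex anion is 1−.
A 1:1 salt means the cation carries the equal and opposite charge, 1+.
Cation: ligand charges sum to -2; for the ion to be 1+, Co = +3.

triammine(glycinato)isothiocyanatocobalt(III) cyanonitratoargentate(I)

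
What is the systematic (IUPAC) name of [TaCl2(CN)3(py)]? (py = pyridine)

dichlorotricyano(pyridine)tantalum(V)

There is no counter-ion, so the complex is neutral overall.
Ligand charges: 1×pyridine (neutral), 2×chloro (-1 each), 3×cyano (-1 each); total -5. So Ta + (-5) = 0, giving Ta = +5.
Ligands are named alphabetically: chloro before cyano before pyridine.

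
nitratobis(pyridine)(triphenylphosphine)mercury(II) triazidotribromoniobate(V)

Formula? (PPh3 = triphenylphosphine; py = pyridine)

[Hg(NO3)(PPh3)(py)2][NbBr3(N3)3]

Cation [Hg…]: ligand charges -1, Hg(II) ⇒ ion charge 1+.
Anion [Nb…]: ligand charges -6, Nb(V) ⇒ ion charge 1−.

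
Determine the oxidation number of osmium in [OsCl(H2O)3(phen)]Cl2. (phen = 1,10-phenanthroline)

2 chloride outside the brackets (-1 each) → the complex ion is 2+.
Ligand charges: 1×Cl = -1; 1×phen neutral; 3×H2O neutral; sum -1.
Os + (-1) = 2+ ⇒ Os is +3.

+3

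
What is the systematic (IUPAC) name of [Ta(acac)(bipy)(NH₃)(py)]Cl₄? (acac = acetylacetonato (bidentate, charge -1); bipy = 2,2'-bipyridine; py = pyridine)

The 4 chloride counter-ions carry a total charge of -4, so each complex ion is 4+.
Ligand charges: 1×acetylacetonato (-1 each), 1×ammine (neutral), 1×2,2'-bipyridine (neutral), 1×pyridine (neutral); total -1. So Ta + (-1) = 4+, giving Ta = +5.
Ligands are named alphabetically: acetylacetonato before ammine before bipyridine before pyridine.

(acetylacetonato)ammine(2,2'-bipyridine)(pyridine)tantalum(V) chloride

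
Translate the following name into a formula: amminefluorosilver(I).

[AgF(NH3)]

Ligands: 1 ammine (NH3, neutral), 1 fluoro (F, -1). Ligand charge sum = -1.
With Ag in oxidation state +1, the complex ion is [Ag...].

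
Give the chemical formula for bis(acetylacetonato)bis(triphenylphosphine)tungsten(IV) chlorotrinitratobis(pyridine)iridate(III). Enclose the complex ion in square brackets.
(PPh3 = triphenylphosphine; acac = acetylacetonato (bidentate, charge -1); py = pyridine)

[W(acac)2(PPh3)2][IrCl(NO3)3(py)2]2

Cation [W…]: ligand charges -2, W(IV) ⇒ ion charge 2+.
Anion [Ir…]: ligand charges -4, Ir(III) ⇒ ion charge 1−.
One 2+ cation requires 2 of the 1− anion.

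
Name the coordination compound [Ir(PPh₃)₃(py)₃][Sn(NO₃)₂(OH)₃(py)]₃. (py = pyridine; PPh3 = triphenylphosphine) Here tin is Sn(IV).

Sn is given as +4; the anion's ligand charges sum to -5, so the complex anion is 1−.
With 3 anions per cation, the cation must be 3×1 = 3+.
Cation: ligand charges sum to 0; for the ion to be 3+, Ir = +3.

tris(pyridine)tris(triphenylphosphine)iridium(III) trihydroxodinitrato(pyridine)stannate(IV)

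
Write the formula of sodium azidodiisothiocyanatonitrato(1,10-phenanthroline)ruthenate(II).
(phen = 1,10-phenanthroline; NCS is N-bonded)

Na2[Ru(N3)(NCS)2(NO3)(phen)]

Ligands: 1 nitrato (NO3, -1), 1 1,10-phenanthroline (phen, neutral), 1 azido (N3, -1), 2 isothiocyanato (NCS, -1). Ligand charge sum = -4.
With Ru in oxidation state +2, the complex ion is [Ru...]^2−.
Charge balance with sodium (+1) requires 1 complex ion per 2 sodium.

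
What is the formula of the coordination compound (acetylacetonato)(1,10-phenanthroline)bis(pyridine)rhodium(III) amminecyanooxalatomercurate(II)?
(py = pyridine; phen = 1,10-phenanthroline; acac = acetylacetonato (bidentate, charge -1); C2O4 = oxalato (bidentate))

[Rh(acac)(phen)(py)2][Hg(C2O4)(CN)(NH3)]2

Cation [Rh…]: ligand charges -1, Rh(III) ⇒ ion charge 2+.
Anion [Hg…]: ligand charges -3, Hg(II) ⇒ ion charge 1−.
One 2+ cation requires 2 of the 1− anion.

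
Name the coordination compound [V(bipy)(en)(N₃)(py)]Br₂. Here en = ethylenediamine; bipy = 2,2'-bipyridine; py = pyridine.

azido(2,2'-bipyridine)(ethylenediamine)(pyridine)vanadium(III) bromide

The 2 bromide counter-ions carry a total charge of -2, so each complex ion is 2+.
Ligand charges: 1×ethylenediamine (neutral), 1×2,2'-bipyridine (neutral), 1×azido (-1 each), 1×pyridine (neutral); total -1. So V + (-1) = 2+, giving V = +3.
Ligands are named alphabetically: azido before bipyridine before ethylenediamine before pyridine.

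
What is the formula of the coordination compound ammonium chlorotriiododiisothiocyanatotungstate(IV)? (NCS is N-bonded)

(NH4)2[WClI3(NCS)2]

Ligands: 1 chloro (Cl, -1), 2 isothiocyanato (NCS, -1), 3 iodo (I, -1). Ligand charge sum = -6.
With W in oxidation state +4, the complex ion is [W...]^2−.
Charge balance with ammonium (+1) requires 1 complex ion per 2 ammonium.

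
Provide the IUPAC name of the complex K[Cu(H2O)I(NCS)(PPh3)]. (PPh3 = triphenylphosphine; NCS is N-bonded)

potassium aquaiodoisothiocyanato(triphenylphosphine)cuprate(I)

The 1 potassium counter-ion carries a total charge of +1, so each complex ion is 1−.
Ligand charges: 1×iodo (-1 each), 1×triphenylphosphine (neutral), 1×aqua (neutral), 1×isothiocyanato (-1 each); total -2. So Cu + (-2) = 1−, giving Cu = +1.
Ligands are named alphabetically: aqua before iodo before isothiocyanato before triphenylphosphine.
The complex ion is anionic, so copper takes the -ate form cuprate(I).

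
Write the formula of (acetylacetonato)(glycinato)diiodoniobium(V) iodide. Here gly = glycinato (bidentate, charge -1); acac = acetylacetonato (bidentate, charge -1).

[Nb(acac)(gly)I2]I

Ligands: 1 glycinato (gly, -1), 2 iodo (I, -1), 1 acetylacetonato (acac, -1). Ligand charge sum = -4.
With Nb in oxidation state +5, the complex ion is [Nb...]^1+.
Charge balance with iodide (-1) requires 1 complex ion per 1 iodide.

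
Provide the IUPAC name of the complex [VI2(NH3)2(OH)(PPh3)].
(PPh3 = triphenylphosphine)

There is no counter-ion, so the complex is neutral overall.
Ligand charges: 2×ammine (neutral), 1×hydroxo (-1 each), 2×iodo (-1 each), 1×triphenylphosphine (neutral); total -3. So V + (-3) = 0, giving V = +3.
Ligands are named alphabetically: ammine before hydroxo before iodo before triphenylphosphine.

diamminehydroxodiiodo(triphenylphosphine)vanadium(III)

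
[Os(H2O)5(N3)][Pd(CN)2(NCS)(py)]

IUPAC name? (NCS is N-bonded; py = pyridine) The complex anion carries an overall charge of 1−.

Both ions are complex: the cation is named first with the plain metal name, the anion second with the -ate form; each ion's ligands are alphabetised independently.
The complex anion is given as 1−; its ligand charges sum to -3, so Pd = +2.
A 1:1 salt means the cation carries the equal and opposite charge, 1+.
Cation: ligand charges sum to -1; for the ion to be 1+, Os = +2.

pentaaquaazidoosmium(II) dicyanoisothiocyanato(pyridine)palladate(II)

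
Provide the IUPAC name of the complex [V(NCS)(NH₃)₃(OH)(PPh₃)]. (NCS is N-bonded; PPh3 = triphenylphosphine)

triamminehydroxoisothiocyanato(triphenylphosphine)vanadium(II)

There is no counter-ion, so the complex is neutral overall.
Ligand charges: 1×isothiocyanato (-1 each), 1×hydroxo (-1 each), 3×ammine (neutral), 1×triphenylphosphine (neutral); total -2. So V + (-2) = 0, giving V = +2.
Ligands are named alphabetically: ammine before hydroxo before isothiocyanato before triphenylphosphine.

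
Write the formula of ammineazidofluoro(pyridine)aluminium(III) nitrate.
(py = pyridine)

[AlF(N3)(NH3)(py)]NO3

Ligands: 1 ammine (NH3, neutral), 1 azido (N3, -1), 1 fluoro (F, -1), 1 pyridine (py, neutral). Ligand charge sum = -2.
With Al in oxidation state +3, the complex ion is [Al...]^1+.
Charge balance with nitrate (-1) requires 1 complex ion per 1 nitrate.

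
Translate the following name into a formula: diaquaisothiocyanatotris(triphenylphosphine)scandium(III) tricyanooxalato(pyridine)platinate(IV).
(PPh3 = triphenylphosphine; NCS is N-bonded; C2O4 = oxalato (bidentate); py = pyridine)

[Sc(H2O)2(NCS)(PPh3)3][Pt(C2O4)(CN)3(py)]2

Cation [Sc…]: ligand charges -1, Sc(III) ⇒ ion charge 2+.
Anion [Pt…]: ligand charges -5, Pt(IV) ⇒ ion charge 1−.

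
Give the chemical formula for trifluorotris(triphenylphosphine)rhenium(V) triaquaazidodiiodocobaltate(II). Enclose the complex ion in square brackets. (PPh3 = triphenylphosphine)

Cation [Re…]: ligand charges -3, Re(V) ⇒ ion charge 2+.
Anion [Co…]: ligand charges -3, Co(II) ⇒ ion charge 1−.
One 2+ cation requires 2 of the 1− anion.

[ReF3(PPh3)3][Co(H2O)3I2(N3)]2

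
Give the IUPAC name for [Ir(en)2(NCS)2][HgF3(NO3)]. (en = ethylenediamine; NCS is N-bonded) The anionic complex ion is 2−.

bis(ethylenediamine)diisothiocyanatoiridium(IV) trifluoronitratomercurate(II)

The complex anion is given as 2−; its ligand charges sum to -4, so Hg = +2.
A 1:1 salt means the cation carries the equal and opposite charge, 2+.
Cation: ligand charges sum to -2; for the ion to be 2+, Ir = +4.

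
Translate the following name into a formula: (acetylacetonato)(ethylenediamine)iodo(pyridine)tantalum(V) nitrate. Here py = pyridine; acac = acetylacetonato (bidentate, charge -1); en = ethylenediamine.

[Ta(acac)(en)I(py)](NO3)3

Ligands: 1 pyridine (py, neutral), 1 acetylacetonato (acac, -1), 1 iodo (I, -1), 1 ethylenediamine (en, neutral). Ligand charge sum = -2.
With Ta in oxidation state +5, the complex ion is [Ta...]^3+.
Charge balance with nitrate (-1) requires 1 complex ion per 3 nitrate.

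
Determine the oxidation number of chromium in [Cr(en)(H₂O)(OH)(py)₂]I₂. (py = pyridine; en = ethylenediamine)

2 iodide outside the brackets (-1 each) → the complex ion is 2+.
Ligand charges: 2×py neutral; 1×OH = -1; 1×en neutral; 1×H2O neutral; sum -1.
Cr + (-1) = 2+ ⇒ Cr is +3.

+3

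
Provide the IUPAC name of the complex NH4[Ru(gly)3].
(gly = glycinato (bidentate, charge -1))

ammonium tris(glycinato)ruthenate(II)

The 1 ammonium counter-ion carries a total charge of +1, so each complex ion is 1−.
Ligand charges: 3×glycinato (-1 each); total -3. So Ru + (-3) = 1−, giving Ru = +2.
The complex ion is anionic, so ruthenium takes the -ate form ruthenate(II).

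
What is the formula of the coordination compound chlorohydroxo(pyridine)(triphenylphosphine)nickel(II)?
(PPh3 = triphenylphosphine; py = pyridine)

[NiCl(OH)(PPh3)(py)]

Ligands: 1 hydroxo (OH, -1), 1 triphenylphosphine (PPh3, neutral), 1 chloro (Cl, -1), 1 pyridine (py, neutral). Ligand charge sum = -2.
With Ni in oxidation state +2, the complex ion is [Ni...].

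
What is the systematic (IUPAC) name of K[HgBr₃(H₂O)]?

potassium aquatribromomercurate(II)

The 1 potassium counter-ion carries a total charge of +1, so each complex ion is 1−.
Ligand charges: 3×bromo (-1 each), 1×aqua (neutral); total -3. So Hg + (-3) = 1−, giving Hg = +2.
Ligands are named alphabetically: aqua before bromo.
The complex ion is anionic, so mercury takes the -ate form mercurate(II).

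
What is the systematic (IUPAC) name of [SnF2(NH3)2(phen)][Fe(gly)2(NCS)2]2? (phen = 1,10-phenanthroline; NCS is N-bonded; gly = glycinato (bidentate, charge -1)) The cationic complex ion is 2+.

diamminedifluoro(1,10-phenanthroline)tin(IV) bis(glycinato)diisothiocyanatoferrate(III)

The complex cation is given as 2+; its ligand charges sum to -2, so Sn = +4.
With 2 anions per cation, each anion must be 2/2 = 1−.
Anion: ligand charges sum to -4; for the ion to be 1−, Fe = +3.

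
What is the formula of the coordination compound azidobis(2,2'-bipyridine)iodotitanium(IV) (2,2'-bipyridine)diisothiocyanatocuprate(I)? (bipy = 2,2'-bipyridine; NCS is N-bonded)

[Ti(bipy)2I(N3)][Cu(bipy)(NCS)2]2

Cation [Ti…]: ligand charges -2, Ti(IV) ⇒ ion charge 2+.
Anion [Cu…]: ligand charges -2, Cu(I) ⇒ ion charge 1−.
One 2+ cation requires 2 of the 1− anion.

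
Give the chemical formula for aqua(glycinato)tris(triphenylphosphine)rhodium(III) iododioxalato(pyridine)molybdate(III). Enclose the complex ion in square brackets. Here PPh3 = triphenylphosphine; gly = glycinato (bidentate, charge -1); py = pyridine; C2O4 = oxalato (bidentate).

[Rh(gly)(H2O)(PPh3)3][Mo(C2O4)2I(py)]

Cation [Rh…]: ligand charges -1, Rh(III) ⇒ ion charge 2+.
Anion [Mo…]: ligand charges -5, Mo(III) ⇒ ion charge 2−.
One 2+ cation balances one 2− anion.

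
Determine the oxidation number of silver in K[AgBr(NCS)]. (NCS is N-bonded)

+1

1 potassium outside the brackets (+1 each) → the complex ion is 1−.
Ligand charges: 1×NCS = -1; 1×Br = -1; sum -2.
Ag + (-2) = 1− ⇒ Ag is +1.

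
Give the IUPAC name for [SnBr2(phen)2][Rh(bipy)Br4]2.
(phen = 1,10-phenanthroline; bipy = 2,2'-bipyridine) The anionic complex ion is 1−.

dibromobis(1,10-phenanthroline)tin(IV) (2,2'-bipyridine)tetrabromorhodate(III)

Both ions are complex: the cation is named first with the plain metal name, the anion second with the -ate form; each ion's ligands are alphabetised independently.
The complex anion is given as 1−; its ligand charges sum to -4, so Rh = +3.
With 2 anions per cation, the cation must be 2×1 = 2+.
Cation: ligand charges sum to -2; for the ion to be 2+, Sn = +4.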